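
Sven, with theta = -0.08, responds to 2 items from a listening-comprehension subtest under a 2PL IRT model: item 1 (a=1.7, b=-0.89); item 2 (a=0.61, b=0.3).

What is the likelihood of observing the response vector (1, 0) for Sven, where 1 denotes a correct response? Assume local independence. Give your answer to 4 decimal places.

P(theta) = 1 / (1 + exp(−a(theta − b)))
P_1 = 1/(1+e^{-1.3770}) = 0.7985
P_2 = 1/(1+e^{0.2318}) = 0.4423
L = P_1 × (1−P_2) = 0.7985 × 0.5577 = 0.44532

0.4453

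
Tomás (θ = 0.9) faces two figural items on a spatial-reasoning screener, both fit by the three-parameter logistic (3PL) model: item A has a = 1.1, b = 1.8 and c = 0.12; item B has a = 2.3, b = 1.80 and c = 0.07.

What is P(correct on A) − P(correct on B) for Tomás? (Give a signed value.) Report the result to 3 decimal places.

P(θ) = c + (1 − c) · 1 / (1 + exp(−a(θ − b)))
P_A = 0.3584
P_B = 0.1742
P_A − P_B = 0.1842

0.184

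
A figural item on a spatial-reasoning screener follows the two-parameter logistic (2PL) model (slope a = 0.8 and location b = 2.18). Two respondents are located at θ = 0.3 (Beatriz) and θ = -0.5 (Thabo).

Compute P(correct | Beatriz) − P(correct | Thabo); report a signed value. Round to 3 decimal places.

0.077

P(θ) = 1 / (1 + exp(−a(θ − b)))
P(Beatriz) = 0.1818  [exponent -1.5040]
P(Thabo) = 0.1049  [exponent -2.1440]
Difference = 0.1818 − 0.1049 = 0.0769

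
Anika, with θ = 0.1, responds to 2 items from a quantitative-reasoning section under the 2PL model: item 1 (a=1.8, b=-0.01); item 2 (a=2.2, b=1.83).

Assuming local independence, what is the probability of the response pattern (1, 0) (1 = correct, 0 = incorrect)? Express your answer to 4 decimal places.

0.5374

P(θ) = 1 / (1 + exp(−a(θ − b)))
P_1 = 1/(1+e^{-0.1980}) = 0.5493
P_2 = 1/(1+e^{3.8060}) = 0.0218
L = P_1 × (1−P_2) = 0.5493 × 0.9782 = 0.53739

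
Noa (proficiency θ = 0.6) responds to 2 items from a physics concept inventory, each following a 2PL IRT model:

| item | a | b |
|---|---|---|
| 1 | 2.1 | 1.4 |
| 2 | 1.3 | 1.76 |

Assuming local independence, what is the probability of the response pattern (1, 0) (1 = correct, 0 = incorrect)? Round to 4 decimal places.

P(θ) = 1 / (1 + exp(−a(θ − b)))
P_1 = 1/(1+e^{1.6800}) = 0.1571
P_2 = 1/(1+e^{1.5080}) = 0.1812
L = P_1 × (1−P_2) = 0.1571 × 0.8188 = 0.12862

0.1286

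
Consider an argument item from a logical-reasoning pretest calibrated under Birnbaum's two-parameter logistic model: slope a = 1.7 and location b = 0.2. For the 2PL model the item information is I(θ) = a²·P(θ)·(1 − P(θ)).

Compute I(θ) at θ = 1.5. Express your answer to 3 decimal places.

P = 1/(1+e^{-2.2100}) = 0.9011
P(1−P) = 0.9011 × 0.0989 = 0.0891
I = a² × P(1−P) = 1.7² × 0.0891 = 0.25745

0.257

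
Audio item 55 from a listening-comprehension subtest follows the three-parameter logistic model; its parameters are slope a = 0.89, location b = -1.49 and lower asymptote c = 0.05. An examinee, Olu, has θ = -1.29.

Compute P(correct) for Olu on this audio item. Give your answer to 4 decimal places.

P(θ) = c + (1 − c) · 1 / (1 + exp(−a(θ − b)))
Exponent: 0.89 × (-1.29 − (-1.49)) = 0.1780
1/(1 + e^{-0.1780}) = 0.5444
P = 0.05 + 0.95 × 0.5444 = 0.5672

0.5672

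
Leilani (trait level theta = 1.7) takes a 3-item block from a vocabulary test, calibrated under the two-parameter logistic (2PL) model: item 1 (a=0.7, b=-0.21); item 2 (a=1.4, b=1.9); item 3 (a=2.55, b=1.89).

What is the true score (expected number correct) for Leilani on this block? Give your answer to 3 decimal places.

P(theta) = 1 / (1 + exp(−a(theta − b)))
P_1 = 1/(1+e^{-1.3370}) = 0.7920
P_2 = 1/(1+e^{0.2800}) = 0.4305
P_3 = 1/(1+e^{0.4845}) = 0.3812
E[score] = 0.7920 + 0.4305 + 0.3812 = 1.6036

1.604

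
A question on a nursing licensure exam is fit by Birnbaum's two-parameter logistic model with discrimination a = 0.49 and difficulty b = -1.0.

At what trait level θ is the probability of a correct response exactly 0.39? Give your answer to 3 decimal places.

-1.913

P(θ) = 1 / (1 + exp(−a(θ − b)))
logit = ln(0.3900/0.6100) = -0.4473
θ = b + logit/(a) = -1.0 + (-0.4473)/0.4900 = -1.9129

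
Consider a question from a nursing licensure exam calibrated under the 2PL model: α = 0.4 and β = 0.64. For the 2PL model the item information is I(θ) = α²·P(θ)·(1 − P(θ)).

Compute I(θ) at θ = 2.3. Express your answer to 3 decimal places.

P = 1/(1+e^{-0.6640}) = 0.6602
P(1−P) = 0.6602 × 0.3398 = 0.2243
I = α² × P(1−P) = 0.4² × 0.2243 = 0.03590

0.036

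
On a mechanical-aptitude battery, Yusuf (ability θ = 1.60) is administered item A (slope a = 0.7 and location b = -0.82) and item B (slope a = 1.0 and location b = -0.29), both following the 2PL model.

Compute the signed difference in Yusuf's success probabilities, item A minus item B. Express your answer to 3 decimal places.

-0.024

P(θ) = 1 / (1 + exp(−a(θ − b)))
P_A = 0.8447
P_B = 0.8688
P_A − P_B = -0.0240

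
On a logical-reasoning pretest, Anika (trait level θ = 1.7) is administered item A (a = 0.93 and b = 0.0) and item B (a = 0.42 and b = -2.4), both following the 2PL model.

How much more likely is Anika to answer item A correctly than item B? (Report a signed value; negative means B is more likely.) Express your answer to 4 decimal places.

P(θ) = 1 / (1 + exp(−a(θ − b)))
P_A = 0.8293
P_B = 0.8484
P_A − P_B = -0.0190

-0.0190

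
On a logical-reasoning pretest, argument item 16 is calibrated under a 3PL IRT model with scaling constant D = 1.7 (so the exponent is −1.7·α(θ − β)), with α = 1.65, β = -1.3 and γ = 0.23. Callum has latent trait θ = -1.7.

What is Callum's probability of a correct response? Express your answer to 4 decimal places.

P(θ) = γ + (1 − γ) · 1 / (1 + exp(−D·α(θ − β)))
Exponent: 1.7 × 1.65 × (-1.7 − (-1.3)) = -1.1220
1/(1 + e^{1.1220}) = 0.2456
P = 0.23 + 0.77 × 0.2456 = 0.4191

0.4191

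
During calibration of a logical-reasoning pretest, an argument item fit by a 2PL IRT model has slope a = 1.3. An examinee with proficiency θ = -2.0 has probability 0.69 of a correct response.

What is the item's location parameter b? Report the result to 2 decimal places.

P(θ) = 1 / (1 + exp(−a(θ − b)))
logit(0.69) = ln(0.69/0.31) = 0.8001
b = θ − logit/(a) = -2.0 − 0.8001/1.3000 = -2.6155

-2.62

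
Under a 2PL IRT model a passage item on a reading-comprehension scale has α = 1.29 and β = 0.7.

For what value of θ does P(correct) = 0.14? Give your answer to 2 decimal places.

-0.71

P(θ) = 1 / (1 + exp(−α(θ − β)))
logit = ln(0.1400/0.8600) = -1.8153
θ = β + logit/(α) = 0.7 + (-1.8153)/1.2900 = -0.7072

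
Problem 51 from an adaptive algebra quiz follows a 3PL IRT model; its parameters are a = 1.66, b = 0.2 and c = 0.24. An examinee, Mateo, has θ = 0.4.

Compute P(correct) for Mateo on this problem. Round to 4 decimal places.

0.6825

P(θ) = c + (1 − c) · 1 / (1 + exp(−a(θ − b)))
Exponent: 1.66 × (0.4 − 0.2) = 0.3320
1/(1 + e^{-0.3320}) = 0.5822
P = 0.24 + 0.76 × 0.5822 = 0.6825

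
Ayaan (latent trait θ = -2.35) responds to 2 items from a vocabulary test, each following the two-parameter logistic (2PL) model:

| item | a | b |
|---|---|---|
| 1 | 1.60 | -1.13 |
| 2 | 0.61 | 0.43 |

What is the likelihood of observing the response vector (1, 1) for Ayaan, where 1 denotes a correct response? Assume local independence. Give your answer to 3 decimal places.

0.019

P(θ) = 1 / (1 + exp(−a(θ − b)))
P_1 = 1/(1+e^{1.9520}) = 0.1243
P_2 = 1/(1+e^{1.6958}) = 0.1550
L = P_1 × P_2 = 0.1243 × 0.1550 = 0.01927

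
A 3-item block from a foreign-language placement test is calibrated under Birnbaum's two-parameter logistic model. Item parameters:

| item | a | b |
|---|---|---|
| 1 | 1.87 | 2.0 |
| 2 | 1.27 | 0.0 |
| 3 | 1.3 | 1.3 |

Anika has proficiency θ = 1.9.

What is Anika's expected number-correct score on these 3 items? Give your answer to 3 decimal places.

2.057

P(θ) = 1 / (1 + exp(−a(θ − b)))
P_1 = 1/(1+e^{0.1870}) = 0.4534
P_2 = 1/(1+e^{-2.4130}) = 0.9178
P_3 = 1/(1+e^{-0.7800}) = 0.6857
E[score] = 0.4534 + 0.9178 + 0.6857 = 2.0569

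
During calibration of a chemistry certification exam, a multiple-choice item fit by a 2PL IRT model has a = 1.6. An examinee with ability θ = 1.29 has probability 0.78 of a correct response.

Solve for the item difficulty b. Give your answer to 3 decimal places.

P(θ) = 1 / (1 + exp(−a(θ − b)))
logit(0.78) = ln(0.78/0.22) = 1.2657
b = θ − logit/(a) = 1.29 − 1.2657/1.6000 = 0.4990

0.499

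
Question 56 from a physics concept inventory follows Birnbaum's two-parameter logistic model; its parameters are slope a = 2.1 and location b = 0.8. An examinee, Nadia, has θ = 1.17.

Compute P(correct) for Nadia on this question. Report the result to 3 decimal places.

P(θ) = 1 / (1 + exp(−a(θ − b)))
Exponent: 2.1 × (1.17 − 0.8) = 0.7770
1/(1 + e^{-0.7770}) = 0.6850

0.685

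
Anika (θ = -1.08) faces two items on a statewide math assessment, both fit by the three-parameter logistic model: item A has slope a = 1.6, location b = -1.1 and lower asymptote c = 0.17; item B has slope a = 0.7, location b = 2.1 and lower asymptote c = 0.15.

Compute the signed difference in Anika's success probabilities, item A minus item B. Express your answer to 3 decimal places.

0.359

P(θ) = c + (1 − c) · 1 / (1 + exp(−a(θ − b)))
P_A = 0.5916
P_B = 0.2328
P_A − P_B = 0.3588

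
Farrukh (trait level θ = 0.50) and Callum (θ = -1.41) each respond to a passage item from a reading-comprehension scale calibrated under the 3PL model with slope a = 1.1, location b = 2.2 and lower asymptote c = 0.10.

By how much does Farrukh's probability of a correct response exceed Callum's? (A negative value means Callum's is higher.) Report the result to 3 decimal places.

P(θ) = c + (1 − c) · 1 / (1 + exp(−a(θ − b)))
P(Farrukh) = 0.2202  [exponent -1.8700]
P(Callum) = 0.1167  [exponent -3.9710]
Difference = 0.2202 − 0.1167 = 0.1035

0.104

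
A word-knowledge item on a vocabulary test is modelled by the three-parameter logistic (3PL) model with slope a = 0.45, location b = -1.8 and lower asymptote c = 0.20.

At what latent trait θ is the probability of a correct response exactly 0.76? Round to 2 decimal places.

0.08

P(θ) = c + (1 − c) · 1 / (1 + exp(−a(θ − b)))
Remove guessing floor: (0.76 − 0.20)/(1 − 0.20) = 0.7000
logit = ln(0.7000/0.3000) = 0.8473
θ = b + logit/(a) = -1.8 + 0.8473/0.4500 = 0.0829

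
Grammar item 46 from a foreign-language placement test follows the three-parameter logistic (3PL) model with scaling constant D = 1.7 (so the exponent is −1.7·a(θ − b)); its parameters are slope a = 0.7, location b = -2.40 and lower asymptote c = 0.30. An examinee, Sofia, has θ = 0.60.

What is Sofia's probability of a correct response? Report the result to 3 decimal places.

P(θ) = c + (1 − c) · 1 / (1 + exp(−D·a(θ − b)))
Exponent: 1.7 × 0.7 × (0.60 − (-2.40)) = 3.5700
1/(1 + e^{-3.5700}) = 0.9726
P = 0.30 + 0.70 × 0.9726 = 0.9808

0.981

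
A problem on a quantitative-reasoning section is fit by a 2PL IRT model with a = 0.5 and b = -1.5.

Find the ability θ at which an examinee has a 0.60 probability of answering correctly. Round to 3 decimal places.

P(θ) = 1 / (1 + exp(−a(θ − b)))
logit = ln(0.6000/0.4000) = 0.4055
θ = b + logit/(a) = -1.5 + 0.4055/0.5000 = -0.6891

-0.689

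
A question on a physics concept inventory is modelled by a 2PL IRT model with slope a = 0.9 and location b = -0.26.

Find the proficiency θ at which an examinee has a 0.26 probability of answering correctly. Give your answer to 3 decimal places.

P(θ) = 1 / (1 + exp(−a(θ − b)))
logit = ln(0.2600/0.7400) = -1.0460
θ = b + logit/(a) = -0.26 + (-1.0460)/0.9000 = -1.4222

-1.422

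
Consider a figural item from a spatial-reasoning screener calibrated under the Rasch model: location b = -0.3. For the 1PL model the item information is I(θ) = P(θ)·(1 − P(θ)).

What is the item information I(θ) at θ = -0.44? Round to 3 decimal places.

0.249

P = 1/(1+e^{0.1400}) = 0.4651
P(1−P) = 0.4651 × 0.5349 = 0.2488
I = P(1−P) = 0.24878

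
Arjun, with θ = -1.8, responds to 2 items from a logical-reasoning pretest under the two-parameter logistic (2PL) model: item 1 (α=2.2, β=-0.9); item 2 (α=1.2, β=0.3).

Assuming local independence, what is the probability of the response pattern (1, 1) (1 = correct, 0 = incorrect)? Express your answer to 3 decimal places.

0.009

P(θ) = 1 / (1 + exp(−α(θ − β)))
P_1 = 1/(1+e^{1.9800}) = 0.1213
P_2 = 1/(1+e^{2.5200}) = 0.0745
L = P_1 × P_2 = 0.1213 × 0.0745 = 0.00903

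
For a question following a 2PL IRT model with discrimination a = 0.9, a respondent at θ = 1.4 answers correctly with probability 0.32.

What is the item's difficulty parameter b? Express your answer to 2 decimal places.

P(θ) = 1 / (1 + exp(−a(θ − b)))
logit(0.32) = ln(0.32/0.68) = -0.7538
b = θ − logit/(a) = 1.4 − (-0.7538)/0.9000 = 2.2375

2.24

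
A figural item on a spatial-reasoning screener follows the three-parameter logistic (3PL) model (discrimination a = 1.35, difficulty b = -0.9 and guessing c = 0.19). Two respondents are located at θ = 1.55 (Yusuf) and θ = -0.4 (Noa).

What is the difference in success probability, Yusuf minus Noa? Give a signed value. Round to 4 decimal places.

0.2447

P(θ) = c + (1 − c) · 1 / (1 + exp(−a(θ − b)))
P(Yusuf) = 0.9714  [exponent 3.3075]
P(Noa) = 0.7267  [exponent 0.6750]
Difference = 0.9714 − 0.7267 = 0.2447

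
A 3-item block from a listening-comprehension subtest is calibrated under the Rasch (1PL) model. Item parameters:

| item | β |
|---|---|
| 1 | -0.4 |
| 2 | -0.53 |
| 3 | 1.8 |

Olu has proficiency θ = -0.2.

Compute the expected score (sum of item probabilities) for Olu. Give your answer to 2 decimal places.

P(θ) = 1 / (1 + exp(−(θ − β)))
P_1 = 1/(1+e^{-0.2000}) = 0.5498
P_2 = 1/(1+e^{-0.3300}) = 0.5818
P_3 = 1/(1+e^{2.0000}) = 0.1192
E[score] = 0.5498 + 0.5818 + 0.1192 = 1.2508

1.25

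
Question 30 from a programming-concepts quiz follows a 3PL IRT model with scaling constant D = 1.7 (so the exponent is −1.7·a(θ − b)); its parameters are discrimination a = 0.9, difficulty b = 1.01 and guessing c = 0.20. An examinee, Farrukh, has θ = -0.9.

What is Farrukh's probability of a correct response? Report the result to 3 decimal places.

P(θ) = c + (1 − c) · 1 / (1 + exp(−D·a(θ − b)))
Exponent: 1.7 × 0.9 × (-0.9 − 1.01) = -2.9223
1/(1 + e^{2.9223}) = 0.0511
P = 0.20 + 0.80 × 0.0511 = 0.2408

0.241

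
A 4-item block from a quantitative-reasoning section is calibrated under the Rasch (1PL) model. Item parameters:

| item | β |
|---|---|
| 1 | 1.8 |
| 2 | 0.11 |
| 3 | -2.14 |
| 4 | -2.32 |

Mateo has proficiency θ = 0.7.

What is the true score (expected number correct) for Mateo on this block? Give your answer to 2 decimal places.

P(θ) = 1 / (1 + exp(−(θ − β)))
P_1 = 1/(1+e^{1.1000}) = 0.2497
P_2 = 1/(1+e^{-0.5900}) = 0.6434
P_3 = 1/(1+e^{-2.8400}) = 0.9448
P_4 = 1/(1+e^{-3.0200}) = 0.9535
E[score] = 0.2497 + 0.6434 + 0.9448 + 0.9535 = 2.7914

2.79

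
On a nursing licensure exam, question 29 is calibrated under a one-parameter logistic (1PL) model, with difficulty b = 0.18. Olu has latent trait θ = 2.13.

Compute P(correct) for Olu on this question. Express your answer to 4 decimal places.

0.8754

P(θ) = 1 / (1 + exp(−(θ − b)))
Exponent: (2.13 − 0.18) = 1.9500
1/(1 + e^{-1.9500}) = 0.8754
P = 0.8754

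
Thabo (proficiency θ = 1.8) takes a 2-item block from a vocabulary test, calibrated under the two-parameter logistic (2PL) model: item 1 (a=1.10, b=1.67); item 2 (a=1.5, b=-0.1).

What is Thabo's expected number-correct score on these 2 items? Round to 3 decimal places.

1.481

P(θ) = 1 / (1 + exp(−a(θ − b)))
P_1 = 1/(1+e^{-0.1430}) = 0.5357
P_2 = 1/(1+e^{-2.8500}) = 0.9453
E[score] = 0.5357 + 0.9453 = 1.4810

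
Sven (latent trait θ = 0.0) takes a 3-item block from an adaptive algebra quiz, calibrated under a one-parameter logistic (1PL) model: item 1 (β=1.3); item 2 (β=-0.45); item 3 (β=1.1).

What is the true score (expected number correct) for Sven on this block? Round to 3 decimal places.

1.075

P(θ) = 1 / (1 + exp(−(θ − β)))
P_1 = 1/(1+e^{1.3000}) = 0.2142
P_2 = 1/(1+e^{-0.4500}) = 0.6106
P_3 = 1/(1+e^{1.1000}) = 0.2497
E[score] = 0.2142 + 0.6106 + 0.2497 = 1.0745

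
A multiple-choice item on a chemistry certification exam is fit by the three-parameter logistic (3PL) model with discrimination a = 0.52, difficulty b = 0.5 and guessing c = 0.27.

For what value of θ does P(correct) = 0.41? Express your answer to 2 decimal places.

P(θ) = c + (1 − c) · 1 / (1 + exp(−a(θ − b)))
Remove guessing floor: (0.41 − 0.27)/(1 − 0.27) = 0.1918
logit = ln(0.1918/0.8082) = -1.4385
θ = b + logit/(a) = 0.5 + (-1.4385)/0.5200 = -2.2663

-2.27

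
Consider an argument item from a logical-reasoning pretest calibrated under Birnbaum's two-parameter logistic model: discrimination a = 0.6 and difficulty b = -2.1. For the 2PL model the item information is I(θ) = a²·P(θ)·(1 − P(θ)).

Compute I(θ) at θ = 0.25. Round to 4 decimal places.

P = 1/(1+e^{-1.4100}) = 0.8038
P(1−P) = 0.8038 × 0.1962 = 0.1577
I = a² × P(1−P) = 0.6² × 0.1577 = 0.05678

0.0568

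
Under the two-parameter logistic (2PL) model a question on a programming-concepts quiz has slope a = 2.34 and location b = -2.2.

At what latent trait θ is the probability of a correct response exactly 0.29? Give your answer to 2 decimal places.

P(θ) = 1 / (1 + exp(−a(θ − b)))
logit = ln(0.2900/0.7100) = -0.8954
θ = b + logit/(a) = -2.2 + (-0.8954)/2.3400 = -2.5826

-2.58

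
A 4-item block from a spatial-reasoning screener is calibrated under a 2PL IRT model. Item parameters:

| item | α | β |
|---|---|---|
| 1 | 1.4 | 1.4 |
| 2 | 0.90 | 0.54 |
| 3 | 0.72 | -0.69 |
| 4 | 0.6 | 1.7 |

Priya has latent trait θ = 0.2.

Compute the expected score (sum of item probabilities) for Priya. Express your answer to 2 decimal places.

1.53

P(θ) = 1 / (1 + exp(−α(θ − β)))
P_1 = 1/(1+e^{1.6800}) = 0.1571
P_2 = 1/(1+e^{0.3060}) = 0.4241
P_3 = 1/(1+e^{-0.6408}) = 0.6549
P_4 = 1/(1+e^{0.9000}) = 0.2891
E[score] = 0.1571 + 0.4241 + 0.6549 + 0.2891 = 1.5252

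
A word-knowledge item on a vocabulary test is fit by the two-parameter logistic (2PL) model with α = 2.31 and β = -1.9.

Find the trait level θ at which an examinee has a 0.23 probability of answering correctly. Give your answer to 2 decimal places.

-2.42

P(θ) = 1 / (1 + exp(−α(θ − β)))
logit = ln(0.2300/0.7700) = -1.2083
θ = β + logit/(α) = -1.9 + (-1.2083)/2.3100 = -2.4231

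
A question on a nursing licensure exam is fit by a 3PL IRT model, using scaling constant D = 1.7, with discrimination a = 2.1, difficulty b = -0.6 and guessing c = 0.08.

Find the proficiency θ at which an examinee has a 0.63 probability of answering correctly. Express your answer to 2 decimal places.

-0.49

P(θ) = c + (1 − c) · 1 / (1 + exp(−D·a(θ − b)))
Remove guessing floor: (0.63 − 0.08)/(1 − 0.08) = 0.5978
logit = ln(0.5978/0.4022) = 0.3964
θ = b + logit/(1.7·a) = -0.6 + 0.3964/3.5700 = -0.4890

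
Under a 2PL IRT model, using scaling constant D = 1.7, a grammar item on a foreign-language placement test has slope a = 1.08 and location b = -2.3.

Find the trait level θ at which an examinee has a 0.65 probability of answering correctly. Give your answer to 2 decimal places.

-1.96

P(θ) = 1 / (1 + exp(−D·a(θ − b)))
logit = ln(0.6500/0.3500) = 0.6190
θ = b + logit/(1.7·a) = -2.3 + 0.6190/1.8360 = -1.9628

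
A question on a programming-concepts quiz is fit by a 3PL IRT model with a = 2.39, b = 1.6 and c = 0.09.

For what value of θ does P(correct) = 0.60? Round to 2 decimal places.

P(θ) = c + (1 − c) · 1 / (1 + exp(−a(θ − b)))
Remove guessing floor: (0.60 − 0.09)/(1 − 0.09) = 0.5604
logit = ln(0.5604/0.4396) = 0.2429
θ = b + logit/(a) = 1.6 + 0.2429/2.3900 = 1.7017

1.70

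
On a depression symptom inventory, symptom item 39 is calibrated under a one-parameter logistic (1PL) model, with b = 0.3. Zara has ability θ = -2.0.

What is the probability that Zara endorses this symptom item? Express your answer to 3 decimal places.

P(θ) = 1 / (1 + exp(−(θ − b)))
Exponent: (-2.0 − 0.3) = -2.3000
1/(1 + e^{2.3000}) = 0.0911
P = 0.0911

0.091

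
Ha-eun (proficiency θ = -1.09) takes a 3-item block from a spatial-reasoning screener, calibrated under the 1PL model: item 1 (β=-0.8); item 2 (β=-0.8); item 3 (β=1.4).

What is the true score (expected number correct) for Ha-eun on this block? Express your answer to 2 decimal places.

0.93

P(θ) = 1 / (1 + exp(−(θ − β)))
P_1 = 1/(1+e^{0.2900}) = 0.4280
P_2 = 1/(1+e^{0.2900}) = 0.4280
P_3 = 1/(1+e^{2.4900}) = 0.0766
E[score] = 0.4280 + 0.4280 + 0.0766 = 0.9326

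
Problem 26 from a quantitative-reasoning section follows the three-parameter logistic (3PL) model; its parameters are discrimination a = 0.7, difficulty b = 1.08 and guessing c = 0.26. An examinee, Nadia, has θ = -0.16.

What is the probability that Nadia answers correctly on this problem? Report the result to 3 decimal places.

0.479

P(θ) = c + (1 − c) · 1 / (1 + exp(−a(θ − b)))
Exponent: 0.7 × (-0.16 − 1.08) = -0.8680
1/(1 + e^{0.8680}) = 0.2957
P = 0.26 + 0.74 × 0.2957 = 0.4788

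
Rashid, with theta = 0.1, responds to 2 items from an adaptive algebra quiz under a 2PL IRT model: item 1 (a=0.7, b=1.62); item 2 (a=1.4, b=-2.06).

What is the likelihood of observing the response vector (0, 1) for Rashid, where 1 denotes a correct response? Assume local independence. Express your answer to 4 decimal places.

P(theta) = 1 / (1 + exp(−a(theta − b)))
P_1 = 1/(1+e^{1.0640}) = 0.2565
P_2 = 1/(1+e^{-3.0240}) = 0.9536
L = (1−P_1) × P_2 = 0.7435 × 0.9536 = 0.70899

0.7090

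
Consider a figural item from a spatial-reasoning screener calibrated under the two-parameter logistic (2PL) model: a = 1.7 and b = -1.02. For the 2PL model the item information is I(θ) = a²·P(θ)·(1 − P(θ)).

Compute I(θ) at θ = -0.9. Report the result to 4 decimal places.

0.7150

P = 1/(1+e^{-0.2040}) = 0.5508
P(1−P) = 0.5508 × 0.4492 = 0.2474
I = a² × P(1−P) = 1.7² × 0.2474 = 0.71503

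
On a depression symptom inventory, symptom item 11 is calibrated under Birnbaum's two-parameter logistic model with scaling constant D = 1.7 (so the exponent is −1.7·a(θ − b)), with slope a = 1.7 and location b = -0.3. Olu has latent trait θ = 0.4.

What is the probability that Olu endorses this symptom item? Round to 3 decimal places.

P(θ) = 1 / (1 + exp(−D·a(θ − b)))
Exponent: 1.7 × 1.7 × (0.4 − (-0.3)) = 2.0230
1/(1 + e^{-2.0230}) = 0.8832
P = 0.8832

0.883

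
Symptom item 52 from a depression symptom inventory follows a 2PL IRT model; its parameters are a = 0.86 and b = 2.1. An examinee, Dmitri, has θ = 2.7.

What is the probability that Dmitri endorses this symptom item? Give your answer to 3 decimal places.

P(θ) = 1 / (1 + exp(−a(θ − b)))
Exponent: 0.86 × (2.7 − 2.1) = 0.5160
1/(1 + e^{-0.5160}) = 0.6262

0.626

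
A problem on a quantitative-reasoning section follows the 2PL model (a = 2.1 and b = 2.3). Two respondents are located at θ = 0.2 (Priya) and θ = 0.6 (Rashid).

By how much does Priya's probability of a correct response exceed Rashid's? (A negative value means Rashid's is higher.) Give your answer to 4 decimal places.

P(θ) = 1 / (1 + exp(−a(θ − b)))
P(Priya) = 0.0120  [exponent -4.4100]
P(Rashid) = 0.0274  [exponent -3.5700]
Difference = 0.0120 − 0.0274 = -0.0154

-0.0154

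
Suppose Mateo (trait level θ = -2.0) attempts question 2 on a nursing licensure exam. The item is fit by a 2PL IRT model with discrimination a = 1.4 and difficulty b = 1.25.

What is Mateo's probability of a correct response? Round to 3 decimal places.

0.010

P(θ) = 1 / (1 + exp(−a(θ − b)))
Exponent: 1.4 × (-2.0 − 1.25) = -4.5500
1/(1 + e^{4.5500}) = 0.0105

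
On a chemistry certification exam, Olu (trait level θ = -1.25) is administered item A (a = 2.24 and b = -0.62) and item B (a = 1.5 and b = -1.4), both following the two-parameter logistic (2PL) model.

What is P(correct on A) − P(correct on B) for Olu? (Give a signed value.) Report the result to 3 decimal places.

-0.360

P(θ) = 1 / (1 + exp(−a(θ − b)))
P_A = 0.1960
P_B = 0.5560
P_A − P_B = -0.3600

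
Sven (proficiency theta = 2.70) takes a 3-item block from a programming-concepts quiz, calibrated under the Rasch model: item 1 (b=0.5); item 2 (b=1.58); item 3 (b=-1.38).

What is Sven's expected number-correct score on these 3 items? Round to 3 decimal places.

2.638

P(theta) = 1 / (1 + exp(−(theta − b)))
P_1 = 1/(1+e^{-2.2000}) = 0.9002
P_2 = 1/(1+e^{-1.1200}) = 0.7540
P_3 = 1/(1+e^{-4.0800}) = 0.9834
E[score] = 0.9002 + 0.7540 + 0.9834 = 2.6376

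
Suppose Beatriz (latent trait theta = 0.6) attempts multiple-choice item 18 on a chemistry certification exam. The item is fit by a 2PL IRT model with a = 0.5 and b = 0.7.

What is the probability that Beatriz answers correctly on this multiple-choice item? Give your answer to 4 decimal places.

0.4875

P(theta) = 1 / (1 + exp(−a(theta − b)))
Exponent: 0.5 × (0.6 − 0.7) = -0.0500
1/(1 + e^{0.0500}) = 0.4875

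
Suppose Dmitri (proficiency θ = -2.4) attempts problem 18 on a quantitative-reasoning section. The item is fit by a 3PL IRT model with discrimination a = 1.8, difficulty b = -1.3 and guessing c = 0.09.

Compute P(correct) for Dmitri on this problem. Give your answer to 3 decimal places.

P(θ) = c + (1 − c) · 1 / (1 + exp(−a(θ − b)))
Exponent: 1.8 × (-2.4 − (-1.3)) = -1.9800
1/(1 + e^{1.9800}) = 0.1213
P = 0.09 + 0.91 × 0.1213 = 0.2004

0.200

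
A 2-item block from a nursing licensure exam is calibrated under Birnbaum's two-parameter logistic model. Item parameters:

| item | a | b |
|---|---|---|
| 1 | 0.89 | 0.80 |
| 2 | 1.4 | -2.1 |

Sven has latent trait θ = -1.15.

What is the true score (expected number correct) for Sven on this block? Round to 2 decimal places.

0.94

P(θ) = 1 / (1 + exp(−a(θ − b)))
P_1 = 1/(1+e^{1.7355}) = 0.1499
P_2 = 1/(1+e^{-1.3300}) = 0.7908
E[score] = 0.1499 + 0.7908 = 0.9407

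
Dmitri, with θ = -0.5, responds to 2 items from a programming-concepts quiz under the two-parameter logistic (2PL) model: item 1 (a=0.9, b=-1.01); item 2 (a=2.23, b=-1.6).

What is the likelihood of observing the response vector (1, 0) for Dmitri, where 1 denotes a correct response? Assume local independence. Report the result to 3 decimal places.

0.049

P(θ) = 1 / (1 + exp(−a(θ − b)))
P_1 = 1/(1+e^{-0.4590}) = 0.6128
P_2 = 1/(1+e^{-2.4530}) = 0.9208
L = P_1 × (1−P_2) = 0.6128 × 0.0792 = 0.04854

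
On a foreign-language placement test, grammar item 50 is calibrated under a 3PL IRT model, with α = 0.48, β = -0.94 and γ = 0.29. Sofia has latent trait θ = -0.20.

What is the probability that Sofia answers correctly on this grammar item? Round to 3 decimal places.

P(θ) = γ + (1 − γ) · 1 / (1 + exp(−α(θ − β)))
Exponent: 0.48 × (-0.20 − (-0.94)) = 0.3552
1/(1 + e^{-0.3552}) = 0.5879
P = 0.29 + 0.71 × 0.5879 = 0.7074

0.707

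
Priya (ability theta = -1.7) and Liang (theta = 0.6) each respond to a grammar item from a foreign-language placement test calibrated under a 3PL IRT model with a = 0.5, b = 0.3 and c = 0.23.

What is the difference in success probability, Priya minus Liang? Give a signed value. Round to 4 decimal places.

-0.2067

P(theta) = c + (1 − c) · 1 / (1 + exp(−a(theta − b)))
P(Priya) = 0.4371  [exponent -1.0000]
P(Liang) = 0.6438  [exponent 0.1500]
Difference = 0.4371 − 0.6438 = -0.2067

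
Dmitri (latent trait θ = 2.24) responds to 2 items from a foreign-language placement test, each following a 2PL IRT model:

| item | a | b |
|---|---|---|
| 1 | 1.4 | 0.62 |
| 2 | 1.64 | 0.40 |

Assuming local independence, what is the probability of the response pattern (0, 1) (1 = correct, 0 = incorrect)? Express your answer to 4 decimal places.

0.0894

P(θ) = 1 / (1 + exp(−a(θ − b)))
P_1 = 1/(1+e^{-2.2680}) = 0.9062
P_2 = 1/(1+e^{-3.0176}) = 0.9534
L = (1−P_1) × P_2 = 0.0938 × 0.9534 = 0.08943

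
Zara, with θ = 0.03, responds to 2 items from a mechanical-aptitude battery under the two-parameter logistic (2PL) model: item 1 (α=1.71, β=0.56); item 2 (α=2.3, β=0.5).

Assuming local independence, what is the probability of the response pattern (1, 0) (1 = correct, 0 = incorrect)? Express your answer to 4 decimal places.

P(θ) = 1 / (1 + exp(−α(θ − β)))
P_1 = 1/(1+e^{0.9063}) = 0.2878
P_2 = 1/(1+e^{1.0810}) = 0.2533
L = P_1 × (1−P_2) = 0.2878 × 0.7467 = 0.21486

0.2149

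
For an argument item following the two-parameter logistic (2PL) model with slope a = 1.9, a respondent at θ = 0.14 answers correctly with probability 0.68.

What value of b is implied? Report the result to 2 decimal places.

P(θ) = 1 / (1 + exp(−a(θ − b)))
logit(0.68) = ln(0.68/0.32) = 0.7538
b = θ − logit/(a) = 0.14 − 0.7538/1.9000 = -0.2567

-0.26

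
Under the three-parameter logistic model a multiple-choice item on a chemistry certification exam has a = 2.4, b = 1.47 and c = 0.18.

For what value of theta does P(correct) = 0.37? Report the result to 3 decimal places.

0.971

P(theta) = c + (1 − c) · 1 / (1 + exp(−a(theta − b)))
Remove guessing floor: (0.37 − 0.18)/(1 − 0.18) = 0.2317
logit = ln(0.2317/0.7683) = -1.1987
theta = b + logit/(a) = 1.47 + (-1.1987)/2.4000 = 0.9705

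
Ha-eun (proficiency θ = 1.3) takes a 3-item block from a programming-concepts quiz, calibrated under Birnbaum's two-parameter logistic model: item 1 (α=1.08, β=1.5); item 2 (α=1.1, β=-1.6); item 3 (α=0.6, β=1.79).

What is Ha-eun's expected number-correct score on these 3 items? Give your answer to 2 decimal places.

1.83

P(θ) = 1 / (1 + exp(−α(θ − β)))
P_1 = 1/(1+e^{0.2160}) = 0.4462
P_2 = 1/(1+e^{-3.1900}) = 0.9605
P_3 = 1/(1+e^{0.2940}) = 0.4270
E[score] = 0.4462 + 0.9605 + 0.4270 = 1.8337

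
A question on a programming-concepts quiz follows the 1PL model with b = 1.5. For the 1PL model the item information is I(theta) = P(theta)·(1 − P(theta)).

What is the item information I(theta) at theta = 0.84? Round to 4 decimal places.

P = 1/(1+e^{0.6600}) = 0.3407
P(1−P) = 0.3407 × 0.6593 = 0.2246
I = P(1−P) = 0.22464

0.2246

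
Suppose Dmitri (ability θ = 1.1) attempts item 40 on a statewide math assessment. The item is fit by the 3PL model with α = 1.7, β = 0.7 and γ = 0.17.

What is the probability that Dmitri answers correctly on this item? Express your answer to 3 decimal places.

P(θ) = γ + (1 − γ) · 1 / (1 + exp(−α(θ − β)))
Exponent: 1.7 × (1.1 − 0.7) = 0.6800
1/(1 + e^{-0.6800}) = 0.6637
P = 0.17 + 0.83 × 0.6637 = 0.7209

0.721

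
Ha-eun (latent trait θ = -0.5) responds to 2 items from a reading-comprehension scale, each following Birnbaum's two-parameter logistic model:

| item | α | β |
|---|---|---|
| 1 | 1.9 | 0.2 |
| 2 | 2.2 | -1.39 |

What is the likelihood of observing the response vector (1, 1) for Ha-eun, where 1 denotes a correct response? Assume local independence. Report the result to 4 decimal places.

P(θ) = 1 / (1 + exp(−α(θ − β)))
P_1 = 1/(1+e^{1.3300}) = 0.2092
P_2 = 1/(1+e^{-1.9580}) = 0.8763
L = P_1 × P_2 = 0.2092 × 0.8763 = 0.18329

0.1833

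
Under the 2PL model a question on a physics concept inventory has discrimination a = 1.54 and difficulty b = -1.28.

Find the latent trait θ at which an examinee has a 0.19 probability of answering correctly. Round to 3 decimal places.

-2.222

P(θ) = 1 / (1 + exp(−a(θ − b)))
logit = ln(0.1900/0.8100) = -1.4500
θ = b + logit/(a) = -1.28 + (-1.4500)/1.5400 = -2.2216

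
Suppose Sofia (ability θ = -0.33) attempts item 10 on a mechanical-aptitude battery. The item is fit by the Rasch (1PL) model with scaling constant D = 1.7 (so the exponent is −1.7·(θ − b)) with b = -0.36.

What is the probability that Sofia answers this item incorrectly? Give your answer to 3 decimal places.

P(θ) = 1 / (1 + exp(−D·(θ − b)))
Exponent: 1.7 × (-0.33 − (-0.36)) = 0.0510
1/(1 + e^{-0.0510}) = 0.5127
P = 0.5127
P(incorrect) = 1 − 0.5127 = 0.4873

0.487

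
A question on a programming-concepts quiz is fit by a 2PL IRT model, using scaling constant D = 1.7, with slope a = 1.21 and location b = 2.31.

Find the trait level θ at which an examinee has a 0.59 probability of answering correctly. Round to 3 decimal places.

2.487

P(θ) = 1 / (1 + exp(−D·a(θ − b)))
logit = ln(0.5900/0.4100) = 0.3640
θ = b + logit/(1.7·a) = 2.31 + 0.3640/2.0570 = 2.4869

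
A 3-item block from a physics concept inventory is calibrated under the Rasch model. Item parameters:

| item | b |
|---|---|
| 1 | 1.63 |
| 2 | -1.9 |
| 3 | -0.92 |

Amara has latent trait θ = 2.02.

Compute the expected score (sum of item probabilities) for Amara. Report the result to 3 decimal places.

P(θ) = 1 / (1 + exp(−(θ − b)))
P_1 = 1/(1+e^{-0.3900}) = 0.5963
P_2 = 1/(1+e^{-3.9200}) = 0.9805
P_3 = 1/(1+e^{-2.9400}) = 0.9498
E[score] = 0.5963 + 0.9805 + 0.9498 = 2.5266

2.527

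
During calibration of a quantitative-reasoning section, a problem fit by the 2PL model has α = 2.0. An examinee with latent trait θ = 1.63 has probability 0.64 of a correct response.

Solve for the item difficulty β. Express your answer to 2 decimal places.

P(θ) = 1 / (1 + exp(−α(θ − β)))
logit(0.64) = ln(0.64/0.36) = 0.5754
β = θ − logit/(α) = 1.63 − 0.5754/2.0000 = 1.3423

1.34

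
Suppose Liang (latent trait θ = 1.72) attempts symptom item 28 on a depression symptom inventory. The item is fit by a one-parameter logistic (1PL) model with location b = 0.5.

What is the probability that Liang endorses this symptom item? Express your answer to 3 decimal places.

P(θ) = 1 / (1 + exp(−(θ − b)))
Exponent: (1.72 − 0.5) = 1.2200
1/(1 + e^{-1.2200}) = 0.7721
P = 0.7721

0.772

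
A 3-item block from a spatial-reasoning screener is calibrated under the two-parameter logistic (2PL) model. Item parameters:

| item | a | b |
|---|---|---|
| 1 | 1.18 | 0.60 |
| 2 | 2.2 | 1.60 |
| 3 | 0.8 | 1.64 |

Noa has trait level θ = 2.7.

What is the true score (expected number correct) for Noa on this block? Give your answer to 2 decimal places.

P(θ) = 1 / (1 + exp(−a(θ − b)))
P_1 = 1/(1+e^{-2.4780}) = 0.9226
P_2 = 1/(1+e^{-2.4200}) = 0.9183
P_3 = 1/(1+e^{-0.8480}) = 0.7001
E[score] = 0.9226 + 0.9183 + 0.7001 = 2.5411

2.54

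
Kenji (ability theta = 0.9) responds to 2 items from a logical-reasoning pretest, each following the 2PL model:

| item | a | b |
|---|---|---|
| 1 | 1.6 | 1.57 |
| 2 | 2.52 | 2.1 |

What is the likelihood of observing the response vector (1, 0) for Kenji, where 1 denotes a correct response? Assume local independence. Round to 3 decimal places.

P(theta) = 1 / (1 + exp(−a(theta − b)))
P_1 = 1/(1+e^{1.0720}) = 0.2550
P_2 = 1/(1+e^{3.0240}) = 0.0464
L = P_1 × (1−P_2) = 0.2550 × 0.9536 = 0.24320

0.243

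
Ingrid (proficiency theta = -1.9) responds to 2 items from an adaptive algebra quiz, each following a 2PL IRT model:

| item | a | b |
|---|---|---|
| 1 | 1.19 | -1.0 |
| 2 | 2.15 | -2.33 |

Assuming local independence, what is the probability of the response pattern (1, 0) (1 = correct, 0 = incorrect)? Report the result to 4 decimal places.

P(theta) = 1 / (1 + exp(−a(theta − b)))
P_1 = 1/(1+e^{1.0710}) = 0.2552
P_2 = 1/(1+e^{-0.9245}) = 0.7160
L = P_1 × (1−P_2) = 0.2552 × 0.2840 = 0.07249

0.0725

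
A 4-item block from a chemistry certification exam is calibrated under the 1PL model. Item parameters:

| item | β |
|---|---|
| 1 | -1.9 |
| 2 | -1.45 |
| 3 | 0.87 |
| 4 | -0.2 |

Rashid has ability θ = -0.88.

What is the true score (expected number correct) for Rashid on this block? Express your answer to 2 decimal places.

P(θ) = 1 / (1 + exp(−(θ − β)))
P_1 = 1/(1+e^{-1.0200}) = 0.7350
P_2 = 1/(1+e^{-0.5700}) = 0.6388
P_3 = 1/(1+e^{1.7500}) = 0.1480
P_4 = 1/(1+e^{0.6800}) = 0.3363
E[score] = 0.7350 + 0.6388 + 0.1480 + 0.3363 = 1.8580

1.86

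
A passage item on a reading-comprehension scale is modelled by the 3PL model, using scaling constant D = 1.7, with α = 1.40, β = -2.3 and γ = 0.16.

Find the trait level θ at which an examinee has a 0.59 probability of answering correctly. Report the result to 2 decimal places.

P(θ) = γ + (1 − γ) · 1 / (1 + exp(−D·α(θ − β)))
Remove guessing floor: (0.59 − 0.16)/(1 − 0.16) = 0.5119
logit = ln(0.5119/0.4881) = 0.0476
θ = β + logit/(1.7·α) = -2.3 + 0.0476/2.3800 = -2.2800

-2.28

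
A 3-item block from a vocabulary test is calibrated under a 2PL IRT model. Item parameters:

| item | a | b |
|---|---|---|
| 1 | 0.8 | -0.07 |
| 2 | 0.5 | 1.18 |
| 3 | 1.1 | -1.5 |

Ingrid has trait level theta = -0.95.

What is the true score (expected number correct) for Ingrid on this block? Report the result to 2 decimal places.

P(theta) = 1 / (1 + exp(−a(theta − b)))
P_1 = 1/(1+e^{0.7040}) = 0.3309
P_2 = 1/(1+e^{1.0650}) = 0.2564
P_3 = 1/(1+e^{-0.6050}) = 0.6468
E[score] = 0.3309 + 0.2564 + 0.6468 = 1.2341

1.23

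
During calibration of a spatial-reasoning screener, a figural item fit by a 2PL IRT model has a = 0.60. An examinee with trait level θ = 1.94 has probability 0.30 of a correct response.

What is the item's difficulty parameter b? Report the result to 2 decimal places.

3.35

P(θ) = 1 / (1 + exp(−a(θ − b)))
logit(0.30) = ln(0.30/0.70) = -0.8473
b = θ − logit/(a) = 1.94 − (-0.8473)/0.6000 = 3.3522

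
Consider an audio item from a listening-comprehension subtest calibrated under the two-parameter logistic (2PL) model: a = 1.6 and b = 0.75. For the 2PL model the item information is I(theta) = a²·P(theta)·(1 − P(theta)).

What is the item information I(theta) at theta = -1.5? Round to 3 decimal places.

P = 1/(1+e^{3.6000}) = 0.0266
P(1−P) = 0.0266 × 0.9734 = 0.0259
I = a² × P(1−P) = 1.6² × 0.0259 = 0.06628

0.066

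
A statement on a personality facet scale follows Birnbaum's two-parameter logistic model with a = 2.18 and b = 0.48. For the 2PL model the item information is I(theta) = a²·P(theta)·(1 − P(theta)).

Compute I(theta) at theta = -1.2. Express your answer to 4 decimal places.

0.1160

P = 1/(1+e^{3.6624}) = 0.0250
P(1−P) = 0.0250 × 0.9750 = 0.0244
I = a² × P(1−P) = 2.18² × 0.0244 = 0.11597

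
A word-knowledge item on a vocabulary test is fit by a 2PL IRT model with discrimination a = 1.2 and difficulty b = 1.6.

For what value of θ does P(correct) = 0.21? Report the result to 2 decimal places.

P(θ) = 1 / (1 + exp(−a(θ − b)))
logit = ln(0.2100/0.7900) = -1.3249
θ = b + logit/(a) = 1.6 + (-1.3249)/1.2000 = 0.4959

0.50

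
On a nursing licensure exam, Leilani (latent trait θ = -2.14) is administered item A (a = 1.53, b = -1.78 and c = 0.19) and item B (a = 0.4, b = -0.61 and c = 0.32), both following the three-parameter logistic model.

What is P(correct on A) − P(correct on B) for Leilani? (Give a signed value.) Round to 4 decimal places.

-0.0729

P(θ) = c + (1 − c) · 1 / (1 + exp(−a(θ − b)))
P_A = 0.4862
P_B = 0.5591
P_A − P_B = -0.0729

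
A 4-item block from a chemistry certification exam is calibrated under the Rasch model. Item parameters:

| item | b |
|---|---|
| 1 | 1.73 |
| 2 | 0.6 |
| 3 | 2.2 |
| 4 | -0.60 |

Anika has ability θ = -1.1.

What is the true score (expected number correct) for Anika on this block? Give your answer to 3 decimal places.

0.623

P(θ) = 1 / (1 + exp(−(θ − b)))
P_1 = 1/(1+e^{2.8300}) = 0.0557
P_2 = 1/(1+e^{1.7000}) = 0.1545
P_3 = 1/(1+e^{3.3000}) = 0.0356
P_4 = 1/(1+e^{0.5000}) = 0.3775
E[score] = 0.0557 + 0.1545 + 0.0356 + 0.3775 = 0.6233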